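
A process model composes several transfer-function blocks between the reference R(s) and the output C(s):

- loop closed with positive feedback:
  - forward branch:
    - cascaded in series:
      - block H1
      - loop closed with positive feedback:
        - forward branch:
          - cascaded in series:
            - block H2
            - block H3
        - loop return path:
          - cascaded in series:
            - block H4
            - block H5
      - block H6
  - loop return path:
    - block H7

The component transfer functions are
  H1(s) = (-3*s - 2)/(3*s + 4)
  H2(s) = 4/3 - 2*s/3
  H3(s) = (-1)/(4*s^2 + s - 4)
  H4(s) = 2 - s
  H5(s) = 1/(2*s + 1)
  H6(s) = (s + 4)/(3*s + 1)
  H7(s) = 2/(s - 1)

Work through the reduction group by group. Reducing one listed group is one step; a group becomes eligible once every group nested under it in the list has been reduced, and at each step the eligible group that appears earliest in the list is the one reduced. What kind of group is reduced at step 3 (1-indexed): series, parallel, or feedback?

The answer is feedback.

Reasoning:
[1] multiply H2, H3 (series)
[2] multiply H4, H5 (series)
[3] feedback reduction of (H2*H3), (H4*H5)
[4] combine H1, [(H2*H3)/(1-(H2*H3)*(H4*H5))], H6 in series
[5] close the feedback loop around (H1*[(H2*H3)/(1-(H2*H3)*(H4*H5))]*H6), H7
So the answer for step 3 is feedback.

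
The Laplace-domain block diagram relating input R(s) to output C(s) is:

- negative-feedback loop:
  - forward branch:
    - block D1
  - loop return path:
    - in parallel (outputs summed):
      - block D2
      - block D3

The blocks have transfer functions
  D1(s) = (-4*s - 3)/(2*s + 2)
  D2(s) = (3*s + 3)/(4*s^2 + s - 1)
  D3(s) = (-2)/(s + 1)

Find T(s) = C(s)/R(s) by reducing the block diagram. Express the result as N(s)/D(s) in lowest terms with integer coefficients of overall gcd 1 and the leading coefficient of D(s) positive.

(1) parallel reduction of D2, D3 gives (-5*s^2 + 4*s + 5)/(4*s^3 + 5*s^2 - 1)
(2) apply the feedback formula to D1, (D2+D3), giving the overall T(s)

Hence the answer: (-16*s^4 - 32*s^3 - 15*s^2 + 4*s + 3)/(8*s^4 + 38*s^3 + 9*s^2 - 34*s - 17)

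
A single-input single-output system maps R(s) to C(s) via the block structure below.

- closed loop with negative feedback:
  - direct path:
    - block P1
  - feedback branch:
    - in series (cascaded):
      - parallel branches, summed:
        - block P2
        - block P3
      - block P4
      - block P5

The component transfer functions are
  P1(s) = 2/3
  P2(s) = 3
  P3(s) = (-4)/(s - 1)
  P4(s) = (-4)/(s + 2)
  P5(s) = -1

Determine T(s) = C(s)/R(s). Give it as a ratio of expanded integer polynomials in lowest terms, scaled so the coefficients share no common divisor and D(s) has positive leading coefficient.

(1) parallel reduction of P2, P3: (3*s - 7)/(s - 1)
(2) combine (P2+P3), P4, P5 in series: (12*s - 28)/(s^2 + s - 2)
(3) close the feedback loop around P1, ((P2+P3)*P4*P5), which is the overall transfer function T(s) = C(s)/R(s) in lowest terms

Therefore the answer is (2*s^2 + 2*s - 4)/(3*s^2 + 27*s - 62).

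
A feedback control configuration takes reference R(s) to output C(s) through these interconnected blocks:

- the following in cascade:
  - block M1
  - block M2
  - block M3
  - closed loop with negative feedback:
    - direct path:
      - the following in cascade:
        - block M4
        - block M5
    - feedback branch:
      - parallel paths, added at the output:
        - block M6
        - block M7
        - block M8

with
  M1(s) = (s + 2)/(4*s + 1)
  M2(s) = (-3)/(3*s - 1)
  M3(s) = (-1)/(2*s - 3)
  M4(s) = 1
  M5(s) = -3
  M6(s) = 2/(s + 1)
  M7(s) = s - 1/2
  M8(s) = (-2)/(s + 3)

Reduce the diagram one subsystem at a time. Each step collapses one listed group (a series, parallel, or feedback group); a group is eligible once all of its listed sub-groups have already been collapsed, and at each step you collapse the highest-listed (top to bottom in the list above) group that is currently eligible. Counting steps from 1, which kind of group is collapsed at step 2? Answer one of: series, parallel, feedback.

Step 1: combine M4, M5 in series
Step 2: parallel reduction of M6, M7, M8
Step 3: collapse the loop ((M4*M5) forward, (M6+M7+M8) return)
Step 4: cascade M1, M2, M3, [(M4*M5)/(1+(M4*M5)*(M6+M7+M8))]
So the answer for step 2 is parallel.

Hence the answer: parallel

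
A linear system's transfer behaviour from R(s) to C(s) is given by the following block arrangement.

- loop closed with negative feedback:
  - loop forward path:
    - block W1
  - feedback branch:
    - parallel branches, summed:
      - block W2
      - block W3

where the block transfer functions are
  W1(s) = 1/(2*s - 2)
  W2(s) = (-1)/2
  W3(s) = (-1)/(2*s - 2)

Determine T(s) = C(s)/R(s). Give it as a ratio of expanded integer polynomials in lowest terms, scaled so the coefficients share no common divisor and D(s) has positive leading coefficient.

[1] parallel reduction of W2, W3, giving (-s)/(2*s - 2)
[2] reduce the feedback loop with forward W1 and return (W2+W3); the result is T(s) itself (integer coefficients, no common factor, positive leading denominator coefficient)

Therefore the answer is (2*s - 2)/(4*s^2 - 9*s + 4).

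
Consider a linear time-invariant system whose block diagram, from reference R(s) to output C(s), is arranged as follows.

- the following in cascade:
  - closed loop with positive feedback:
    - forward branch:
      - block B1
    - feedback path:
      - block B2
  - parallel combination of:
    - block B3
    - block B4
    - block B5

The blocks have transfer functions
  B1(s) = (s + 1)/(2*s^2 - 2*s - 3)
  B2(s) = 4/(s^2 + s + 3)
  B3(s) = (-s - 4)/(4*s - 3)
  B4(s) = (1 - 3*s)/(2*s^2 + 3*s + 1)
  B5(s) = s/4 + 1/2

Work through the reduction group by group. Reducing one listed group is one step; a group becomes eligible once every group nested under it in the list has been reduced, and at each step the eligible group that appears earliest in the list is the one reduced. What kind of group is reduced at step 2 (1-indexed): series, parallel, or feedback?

Step 1. close the feedback loop around B1, B2
Step 2. reduce the parallel group B3, B4, B5
Step 3. cascade [B1/(1-B1*B2)], (B3+B4+B5)
So the answer for step 2 is parallel.

Hence the answer: parallel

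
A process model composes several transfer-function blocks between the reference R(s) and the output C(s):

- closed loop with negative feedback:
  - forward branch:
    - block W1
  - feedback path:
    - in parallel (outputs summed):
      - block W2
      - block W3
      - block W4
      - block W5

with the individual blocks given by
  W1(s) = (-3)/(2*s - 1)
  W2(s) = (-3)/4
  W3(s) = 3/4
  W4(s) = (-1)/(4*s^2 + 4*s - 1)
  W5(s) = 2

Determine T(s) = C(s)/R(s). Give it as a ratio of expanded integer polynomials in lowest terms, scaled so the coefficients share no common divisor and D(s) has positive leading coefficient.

[1] parallel reduction of W2, W3, W4, W5 gives (8*s^2 + 8*s - 3)/(4*s^2 + 4*s - 1)
[2] apply the feedback formula to W1, (W2+W3+W4+W5), which is the overall transfer function T(s) = C(s)/R(s) in lowest terms

Answer: (-12*s^2 - 12*s + 3)/(8*s^3 - 20*s^2 - 30*s + 10)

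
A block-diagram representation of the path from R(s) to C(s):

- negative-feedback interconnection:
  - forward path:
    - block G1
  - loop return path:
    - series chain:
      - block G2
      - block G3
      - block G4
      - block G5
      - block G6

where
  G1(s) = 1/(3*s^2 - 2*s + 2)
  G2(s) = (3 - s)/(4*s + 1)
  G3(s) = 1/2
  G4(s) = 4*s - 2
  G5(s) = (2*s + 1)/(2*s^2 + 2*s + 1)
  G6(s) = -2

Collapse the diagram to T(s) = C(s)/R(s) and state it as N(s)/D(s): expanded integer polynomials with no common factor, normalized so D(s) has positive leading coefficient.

The answer is (8*s^3 + 10*s^2 + 6*s + 1)/(24*s^5 + 14*s^4 + 22*s^3 - 13*s^2 + 8*s + 8).

Reasoning:
Step 1: combine G2, G3, G4, G5, G6 in series -> (8*s^3 - 24*s^2 - 2*s + 6)/(8*s^3 + 10*s^2 + 6*s + 1)
Step 2: reduce the feedback loop with forward G1 and return (G2*G3*G4*G5*G6); the result is T(s) itself (integer coefficients, no common factor, positive leading denominator coefficient)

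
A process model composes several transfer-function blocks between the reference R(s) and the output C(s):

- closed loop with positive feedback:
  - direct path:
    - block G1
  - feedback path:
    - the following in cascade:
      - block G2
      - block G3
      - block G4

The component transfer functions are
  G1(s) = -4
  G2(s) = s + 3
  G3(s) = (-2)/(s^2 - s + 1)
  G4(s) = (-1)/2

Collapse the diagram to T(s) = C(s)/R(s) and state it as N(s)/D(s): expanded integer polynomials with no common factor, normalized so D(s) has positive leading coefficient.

(1) series reduction of G2, G3, G4 -> (s + 3)/(s^2 - s + 1)
(2) close the feedback loop around G1, (G2*G3*G4), which is the overall transfer function T(s) = C(s)/R(s) in lowest terms

Hence the answer: (-4*s^2 + 4*s - 4)/(s^2 + 3*s + 13)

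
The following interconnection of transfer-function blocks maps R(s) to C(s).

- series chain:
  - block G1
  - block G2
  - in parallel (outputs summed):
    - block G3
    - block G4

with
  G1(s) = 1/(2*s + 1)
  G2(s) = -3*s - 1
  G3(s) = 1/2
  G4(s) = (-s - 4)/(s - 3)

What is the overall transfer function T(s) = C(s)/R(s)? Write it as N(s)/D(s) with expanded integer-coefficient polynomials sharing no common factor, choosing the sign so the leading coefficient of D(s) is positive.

First reduce the diagram to T(s).

Step 1 - add G3, G4 (parallel) -> (-s - 11)/(2*s - 6)
Step 2 - cascade G1, G2, (G3+G4), giving the overall T(s)

Answer: (3*s^2 + 34*s + 11)/(4*s^2 - 10*s - 6)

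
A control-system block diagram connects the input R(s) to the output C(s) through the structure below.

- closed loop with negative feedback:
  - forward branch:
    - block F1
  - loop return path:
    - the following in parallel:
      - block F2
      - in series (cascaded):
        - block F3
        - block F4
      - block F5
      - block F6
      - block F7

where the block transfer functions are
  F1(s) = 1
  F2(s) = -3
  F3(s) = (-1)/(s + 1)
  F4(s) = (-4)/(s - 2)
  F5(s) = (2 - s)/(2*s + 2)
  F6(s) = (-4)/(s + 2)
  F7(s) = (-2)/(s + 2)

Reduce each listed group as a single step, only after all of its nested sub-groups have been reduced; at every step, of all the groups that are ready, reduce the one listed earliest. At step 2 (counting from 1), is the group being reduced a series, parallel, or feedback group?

(1) cascade F3, F4
(2) parallel reduction of F2, (F3*F4), F5, F6, F7
(3) collapse the loop (F1 forward, (F2+(F3*F4)+F5+F6+F7) return)
The group at step 2 is a parallel group.

Answer: parallel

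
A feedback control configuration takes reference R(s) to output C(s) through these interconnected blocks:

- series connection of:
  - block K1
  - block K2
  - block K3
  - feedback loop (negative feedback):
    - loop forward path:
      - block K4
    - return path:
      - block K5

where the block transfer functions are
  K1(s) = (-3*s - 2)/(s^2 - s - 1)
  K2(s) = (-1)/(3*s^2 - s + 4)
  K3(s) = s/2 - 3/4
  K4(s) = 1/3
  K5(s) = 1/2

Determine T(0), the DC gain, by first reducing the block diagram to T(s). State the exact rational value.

Step 1 - reduce the feedback loop with forward K4 and return K5, giving 2/7
Step 2 - cascade K1, K2, K3, [K4/(1+K4*K5)], giving (6*s^2 - 5*s - 6)/(42*s^4 - 56*s^3 + 28*s^2 - 42*s - 56)
Evaluating the step-2 result (the overall T(s)) at s = 0 gives T(0) = -6/(-56) = 3/28.

Answer: 3/28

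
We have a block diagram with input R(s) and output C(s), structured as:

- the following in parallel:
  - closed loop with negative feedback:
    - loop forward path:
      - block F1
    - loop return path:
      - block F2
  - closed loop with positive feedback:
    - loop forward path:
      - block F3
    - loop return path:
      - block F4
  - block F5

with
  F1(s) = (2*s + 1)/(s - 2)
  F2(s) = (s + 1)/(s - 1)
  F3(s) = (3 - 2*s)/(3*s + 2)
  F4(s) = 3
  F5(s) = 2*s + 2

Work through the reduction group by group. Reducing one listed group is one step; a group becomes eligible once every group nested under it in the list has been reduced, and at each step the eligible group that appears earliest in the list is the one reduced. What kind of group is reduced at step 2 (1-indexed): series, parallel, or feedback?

Step 1 - close the feedback loop around F1, F2
Step 2 - feedback reduction of F3, F4
Step 3 - sum the parallel branches [F1/(1+F1*F2)], [F3/(1-F3*F4)], F5
At step 2 the group reduced is feedback.

Final answer: feedback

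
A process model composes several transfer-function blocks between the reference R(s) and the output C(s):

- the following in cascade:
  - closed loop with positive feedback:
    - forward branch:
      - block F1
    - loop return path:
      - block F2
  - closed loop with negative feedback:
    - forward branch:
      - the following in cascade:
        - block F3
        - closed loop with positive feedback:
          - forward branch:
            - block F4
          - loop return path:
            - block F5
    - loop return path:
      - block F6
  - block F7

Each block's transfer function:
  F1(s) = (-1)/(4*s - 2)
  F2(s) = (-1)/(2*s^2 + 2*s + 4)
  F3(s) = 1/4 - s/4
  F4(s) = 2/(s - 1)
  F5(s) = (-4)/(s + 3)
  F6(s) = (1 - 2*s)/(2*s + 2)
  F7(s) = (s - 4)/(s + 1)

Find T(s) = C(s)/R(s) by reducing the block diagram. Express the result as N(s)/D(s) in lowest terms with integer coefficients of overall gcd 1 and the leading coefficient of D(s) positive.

The answer is (4*s^5 - 4*s^4 - 44*s^3 - 12*s^2 - 40*s + 96)/(48*s^6 + 144*s^5 + 292*s^4 + 390*s^3 + 197*s^2 + 96*s - 207).

Reasoning:
Step 1. close the feedback loop around F1, F2 -> (-2*s^2 - 2*s - 4)/(8*s^3 + 4*s^2 + 12*s - 9)
Step 2. collapse the loop (F4 forward, F5 return) -> (2*s + 6)/(s^2 + 2*s + 5)
Step 3. combine F3, [F4/(1-F4*F5)] in series -> (-s^2 - 2*s + 3)/(2*s^2 + 4*s + 10)
Step 4. reduce the feedback loop with forward (F3*[F4/(1-F4*F5)]) and return F6 -> (-2*s^3 - 6*s^2 + 2*s + 6)/(6*s^3 + 15*s^2 + 20*s + 23)
Step 5. multiply [F1/(1-F1*F2)], [(F3*[F4/(1-F4*F5)])/(1+(F3*[F4/(1-F4*F5)])*F6)], F7 (series) - this is the overall T(s), already in the required normalized form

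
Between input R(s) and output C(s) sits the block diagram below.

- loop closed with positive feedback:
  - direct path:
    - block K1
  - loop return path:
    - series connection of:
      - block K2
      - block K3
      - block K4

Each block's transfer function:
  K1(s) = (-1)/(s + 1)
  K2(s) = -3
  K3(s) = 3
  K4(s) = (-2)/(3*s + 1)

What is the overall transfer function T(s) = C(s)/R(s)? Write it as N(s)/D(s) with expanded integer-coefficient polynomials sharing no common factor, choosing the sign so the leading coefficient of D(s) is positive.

(1) series reduction of K2, K3, K4 gives 18/(3*s + 1)
(2) collapse the loop (K1 forward, (K2*K3*K4) return), which is the overall transfer function T(s) = C(s)/R(s) in lowest terms

Hence the answer: (-3*s - 1)/(3*s^2 + 4*s + 19)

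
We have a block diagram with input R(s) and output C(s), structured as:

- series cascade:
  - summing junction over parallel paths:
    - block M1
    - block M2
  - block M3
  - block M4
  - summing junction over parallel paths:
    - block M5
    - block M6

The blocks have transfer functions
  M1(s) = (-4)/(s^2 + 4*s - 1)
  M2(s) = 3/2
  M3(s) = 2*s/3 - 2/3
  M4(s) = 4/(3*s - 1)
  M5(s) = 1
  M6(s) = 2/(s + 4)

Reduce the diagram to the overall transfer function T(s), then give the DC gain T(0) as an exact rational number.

Step 1. combine M1, M2 in parallel; result (3*s^2 + 12*s - 11)/(2*s^2 + 8*s - 2)
Step 2. sum the parallel branches M5, M6; result (s + 6)/(s + 4)
Step 3. combine (M1+M2), M3, M4, (M5+M6) in series; result (12*s^4 + 108*s^3 + 124*s^2 - 508*s + 264)/(9*s^4 + 69*s^3 + 111*s^2 - 81*s + 12)
DC gain: substitute s = 0 into T(s) from step 3: T(0) = 264/12 = 22.

Final answer: 22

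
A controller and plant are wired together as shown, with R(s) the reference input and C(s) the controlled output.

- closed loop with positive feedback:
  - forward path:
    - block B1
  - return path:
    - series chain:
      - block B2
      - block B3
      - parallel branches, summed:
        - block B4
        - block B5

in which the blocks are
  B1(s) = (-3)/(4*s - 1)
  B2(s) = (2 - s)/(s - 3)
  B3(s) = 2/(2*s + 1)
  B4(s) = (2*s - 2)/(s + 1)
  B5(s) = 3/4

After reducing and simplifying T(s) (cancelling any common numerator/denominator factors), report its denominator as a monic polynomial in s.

Step 1. parallel reduction of B4, B5 -> (11*s - 5)/(4*s + 4)
Step 2. reduce the series chain B2, B3, (B4+B5) -> (-11*s^2 + 27*s - 10)/(4*s^3 - 6*s^2 - 16*s - 6)
Step 3. close the feedback loop around B1, (B2*B3*(B4+B5)) -> (-12*s^3 + 18*s^2 + 48*s + 18)/(16*s^4 - 28*s^3 - 91*s^2 + 73*s - 24)
The result of step 3 is T(s) in lowest terms. Its denominator has leading coefficient 16; dividing the denominator through by 16 makes it monic.

Final answer: s^4 - 7*s^3/4 - 91*s^2/16 + 73*s/16 - 3/2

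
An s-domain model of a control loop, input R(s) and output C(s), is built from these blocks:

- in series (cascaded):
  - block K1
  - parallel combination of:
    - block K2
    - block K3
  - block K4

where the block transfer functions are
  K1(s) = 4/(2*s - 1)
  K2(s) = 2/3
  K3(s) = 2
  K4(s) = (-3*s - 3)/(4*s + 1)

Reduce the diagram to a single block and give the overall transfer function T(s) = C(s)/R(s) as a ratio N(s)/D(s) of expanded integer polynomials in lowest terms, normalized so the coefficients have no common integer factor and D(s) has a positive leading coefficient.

Answer: (-32*s - 32)/(8*s^2 - 2*s - 1)

Working:
Step 1. combine K2, K3 in parallel: 8/3
Step 2. series reduction of K1, (K2+K3), K4 - this is the overall T(s), already in the required normalized form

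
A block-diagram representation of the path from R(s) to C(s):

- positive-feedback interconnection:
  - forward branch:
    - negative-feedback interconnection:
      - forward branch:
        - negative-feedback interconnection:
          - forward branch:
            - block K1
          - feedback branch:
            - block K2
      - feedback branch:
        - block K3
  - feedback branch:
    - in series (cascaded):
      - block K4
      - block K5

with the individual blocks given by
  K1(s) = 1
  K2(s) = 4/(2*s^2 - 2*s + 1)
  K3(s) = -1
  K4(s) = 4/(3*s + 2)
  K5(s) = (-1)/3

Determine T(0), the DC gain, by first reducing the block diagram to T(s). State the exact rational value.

Step 1. reduce the feedback loop with forward K1 and return K2, giving (2*s^2 - 2*s + 1)/(2*s^2 - 2*s + 5)
Step 2. apply the feedback formula to [K1/(1+K1*K2)], K3, giving s^2/2 - s/2 + 1/4
Step 3. cascade K4, K5, giving (-4)/(9*s + 6)
Step 4. apply the feedback formula to [[K1/(1+K1*K2)]/(1+[K1/(1+K1*K2)]*K3)], (K4*K5), giving (18*s^3 - 6*s^2 - 3*s + 6)/(8*s^2 + 28*s + 28)
DC gain: substitute s = 0 into T(s) from step 4: T(0) = 6/28 = 3/14.

Answer: 3/14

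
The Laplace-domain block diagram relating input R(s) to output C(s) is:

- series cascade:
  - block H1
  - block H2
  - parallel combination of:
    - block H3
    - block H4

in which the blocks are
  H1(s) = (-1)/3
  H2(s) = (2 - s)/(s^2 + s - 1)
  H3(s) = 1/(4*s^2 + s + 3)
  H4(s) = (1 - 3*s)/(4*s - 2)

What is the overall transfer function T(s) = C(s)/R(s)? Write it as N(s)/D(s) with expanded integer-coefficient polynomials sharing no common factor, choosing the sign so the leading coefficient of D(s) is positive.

1. reduce the parallel group H3, H4 gives (-12*s^3 + s^2 - 4*s + 1)/(16*s^3 - 4*s^2 + 10*s - 6)
2. cascade H1, H2, (H3+H4), giving the overall T(s)

Therefore the answer is (-12*s^4 + 25*s^3 - 6*s^2 + 9*s - 2)/(48*s^5 + 36*s^4 - 30*s^3 + 24*s^2 - 48*s + 18).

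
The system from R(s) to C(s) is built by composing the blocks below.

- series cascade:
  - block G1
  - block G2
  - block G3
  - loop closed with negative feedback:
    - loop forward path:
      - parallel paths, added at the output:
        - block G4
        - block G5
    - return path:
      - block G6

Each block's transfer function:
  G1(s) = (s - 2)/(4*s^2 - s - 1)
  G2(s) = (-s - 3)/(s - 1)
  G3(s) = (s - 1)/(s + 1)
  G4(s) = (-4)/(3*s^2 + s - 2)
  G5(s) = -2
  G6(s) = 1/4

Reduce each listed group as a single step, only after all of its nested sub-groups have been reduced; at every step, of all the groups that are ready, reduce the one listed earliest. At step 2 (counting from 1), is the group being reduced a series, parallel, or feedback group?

Answer: feedback

Working:
Step 1: combine G4, G5 in parallel
Step 2: apply the feedback formula to (G4+G5), G6
Step 3: series reduction of G1, G2, G3, [(G4+G5)/(1+(G4+G5)*G6)]
So the answer for step 2 is feedback.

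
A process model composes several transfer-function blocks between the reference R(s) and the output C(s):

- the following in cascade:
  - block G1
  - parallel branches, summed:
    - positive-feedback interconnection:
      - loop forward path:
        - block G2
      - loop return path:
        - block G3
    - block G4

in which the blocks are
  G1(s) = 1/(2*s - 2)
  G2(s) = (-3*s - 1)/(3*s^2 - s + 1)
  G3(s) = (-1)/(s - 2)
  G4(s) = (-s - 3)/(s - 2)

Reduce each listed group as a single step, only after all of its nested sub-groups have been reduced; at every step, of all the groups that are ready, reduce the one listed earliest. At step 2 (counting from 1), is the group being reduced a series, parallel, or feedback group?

Step 1: collapse the loop (G2 forward, G3 return)
Step 2: combine [G2/(1-G2*G3)], G4 in parallel
Step 3: reduce the series chain G1, ([G2/(1-G2*G3)]+G4)
At step 2 the group reduced is parallel.

Final answer: parallel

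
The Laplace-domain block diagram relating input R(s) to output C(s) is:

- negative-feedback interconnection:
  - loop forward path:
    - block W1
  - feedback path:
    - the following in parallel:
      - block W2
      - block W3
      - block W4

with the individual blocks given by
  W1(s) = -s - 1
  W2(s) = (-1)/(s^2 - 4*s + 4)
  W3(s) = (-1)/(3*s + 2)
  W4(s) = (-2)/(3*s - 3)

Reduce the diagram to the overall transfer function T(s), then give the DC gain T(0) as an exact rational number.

Reducing step by step:

[1] sum the parallel branches W2, W3, W4 -> (-9*s^3 + 26*s^2 - 29*s + 2)/(9*s^4 - 39*s^3 + 42*s^2 + 12*s - 24)
[2] close the feedback loop around W1, (W2+W3+W4) -> (-9*s^5 + 30*s^4 - 3*s^3 - 54*s^2 + 12*s + 24)/(18*s^4 - 56*s^3 + 45*s^2 + 39*s - 26)
Evaluating the step-2 result (the overall T(s)) at s = 0 gives T(0) = 24/(-26) = -12/13.

Answer: -12/13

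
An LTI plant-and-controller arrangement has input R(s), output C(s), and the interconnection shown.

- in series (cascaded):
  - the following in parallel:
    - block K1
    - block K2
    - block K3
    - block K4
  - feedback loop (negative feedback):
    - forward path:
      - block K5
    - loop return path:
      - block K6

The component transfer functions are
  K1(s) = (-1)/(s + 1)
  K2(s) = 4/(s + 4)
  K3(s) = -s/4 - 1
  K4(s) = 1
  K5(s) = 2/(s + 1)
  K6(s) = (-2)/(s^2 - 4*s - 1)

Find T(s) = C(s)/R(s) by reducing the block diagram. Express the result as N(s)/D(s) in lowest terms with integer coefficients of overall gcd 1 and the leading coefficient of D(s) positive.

Step 1 - combine K1, K2, K3, K4 in parallel, giving (-s^3 - 5*s^2 + 8*s)/(4*s^2 + 20*s + 16)
Step 2 - feedback reduction of K5, K6, giving (2*s^2 - 8*s - 2)/(s^3 - 3*s^2 - 5*s - 5)
Step 3 - reduce the series chain (K1+K2+K3+K4), [K5/(1+K5*K6)], giving the overall T(s)

Hence the answer: (-s^5 - s^4 + 29*s^3 - 27*s^2 - 8*s)/(2*s^5 + 4*s^4 - 32*s^3 - 84*s^2 - 90*s - 40)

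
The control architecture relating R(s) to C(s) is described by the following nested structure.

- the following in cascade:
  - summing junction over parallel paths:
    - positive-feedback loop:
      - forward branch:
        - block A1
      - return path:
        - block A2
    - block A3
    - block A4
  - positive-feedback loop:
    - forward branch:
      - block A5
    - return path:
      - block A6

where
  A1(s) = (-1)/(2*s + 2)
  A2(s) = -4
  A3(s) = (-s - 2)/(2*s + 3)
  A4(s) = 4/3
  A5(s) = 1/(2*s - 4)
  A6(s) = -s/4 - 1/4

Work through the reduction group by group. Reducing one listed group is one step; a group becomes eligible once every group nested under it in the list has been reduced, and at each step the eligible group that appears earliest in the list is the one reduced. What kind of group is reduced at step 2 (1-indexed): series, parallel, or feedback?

The answer is parallel.

Reasoning:
Step 1 - close the feedback loop around A1, A2
Step 2 - sum the parallel branches [A1/(1-A1*A2)], A3, A4
Step 3 - close the feedback loop around A5, A6
Step 4 - multiply ([A1/(1-A1*A2)]+A3+A4), [A5/(1-A5*A6)] (series)
Step 2: parallel.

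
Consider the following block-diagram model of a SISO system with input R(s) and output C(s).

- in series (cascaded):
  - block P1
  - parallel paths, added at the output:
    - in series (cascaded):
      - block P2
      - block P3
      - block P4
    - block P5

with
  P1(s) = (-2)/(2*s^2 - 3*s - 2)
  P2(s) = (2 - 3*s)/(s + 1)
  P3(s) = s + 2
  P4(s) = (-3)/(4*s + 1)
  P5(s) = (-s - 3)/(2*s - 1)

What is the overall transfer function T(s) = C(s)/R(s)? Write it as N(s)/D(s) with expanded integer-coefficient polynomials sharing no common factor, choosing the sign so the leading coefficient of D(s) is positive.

[1] cascade P2, P3, P4 = (9*s^2 + 12*s - 12)/(4*s^2 + 5*s + 1)
[2] reduce the parallel group (P2*P3*P4), P5 = (14*s^3 - 2*s^2 - 52*s + 9)/(8*s^3 + 6*s^2 - 3*s - 1)
[3] cascade P1, ((P2*P3*P4)+P5); the result is T(s) itself (integer coefficients, no common factor, positive leading denominator coefficient)

Final answer: (-28*s^3 + 4*s^2 + 104*s - 18)/(16*s^5 - 12*s^4 - 40*s^3 - 5*s^2 + 9*s + 2)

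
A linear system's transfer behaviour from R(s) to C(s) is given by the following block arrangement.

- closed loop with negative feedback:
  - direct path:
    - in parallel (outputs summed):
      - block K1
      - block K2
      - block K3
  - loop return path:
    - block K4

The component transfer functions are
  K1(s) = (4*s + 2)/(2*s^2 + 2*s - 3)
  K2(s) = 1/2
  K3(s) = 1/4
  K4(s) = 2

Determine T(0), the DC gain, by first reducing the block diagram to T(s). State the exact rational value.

1. parallel reduction of K1, K2, K3: (6*s^2 + 22*s - 1)/(8*s^2 + 8*s - 12)
2. reduce the feedback loop with forward (K1+K2+K3) and return K4: (6*s^2 + 22*s - 1)/(20*s^2 + 52*s - 14)
The step-2 result is T(s). Setting s = 0: T(0) = -1/(-14) = 1/14.

Hence the answer: 1/14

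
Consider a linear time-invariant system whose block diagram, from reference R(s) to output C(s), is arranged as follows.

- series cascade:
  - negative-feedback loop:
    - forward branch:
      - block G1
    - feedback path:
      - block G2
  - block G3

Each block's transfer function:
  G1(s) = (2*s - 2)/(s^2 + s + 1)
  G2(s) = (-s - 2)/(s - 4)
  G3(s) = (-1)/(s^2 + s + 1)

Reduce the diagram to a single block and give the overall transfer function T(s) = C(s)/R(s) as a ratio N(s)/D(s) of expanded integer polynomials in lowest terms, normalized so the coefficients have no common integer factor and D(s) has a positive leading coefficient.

1. feedback reduction of G1, G2 gives (2*s^2 - 10*s + 8)/(s^3 - 5*s^2 - 5*s)
2. cascade [G1/(1+G1*G2)], G3; the result is T(s) itself (integer coefficients, no common factor, positive leading denominator coefficient)

Therefore the answer is (-2*s^2 + 10*s - 8)/(s^5 - 4*s^4 - 9*s^3 - 10*s^2 - 5*s).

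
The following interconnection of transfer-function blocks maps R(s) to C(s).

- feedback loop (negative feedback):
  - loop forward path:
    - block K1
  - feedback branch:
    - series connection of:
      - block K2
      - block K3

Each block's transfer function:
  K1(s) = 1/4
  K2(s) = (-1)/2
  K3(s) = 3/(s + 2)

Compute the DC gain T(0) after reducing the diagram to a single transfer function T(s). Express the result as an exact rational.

[1] combine K2, K3 in series -> (-3)/(2*s + 4)
[2] collapse the loop (K1 forward, (K2*K3) return) -> (2*s + 4)/(8*s + 13)
DC gain: substitute s = 0 into T(s) from step 2: T(0) = 4/13.

Hence the answer: 4/13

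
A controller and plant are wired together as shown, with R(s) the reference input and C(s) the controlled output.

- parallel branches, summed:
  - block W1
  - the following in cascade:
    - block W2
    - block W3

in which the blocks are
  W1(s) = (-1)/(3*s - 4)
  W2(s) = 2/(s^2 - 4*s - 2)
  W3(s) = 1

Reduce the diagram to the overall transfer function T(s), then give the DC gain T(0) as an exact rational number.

The answer is -3/4.

Reasoning:
Step 1. series reduction of W2, W3: 2/(s^2 - 4*s - 2)
Step 2. combine W1, (W2*W3) in parallel: (-s^2 + 10*s - 6)/(3*s^3 - 16*s^2 + 10*s + 8)
That last expression is T(s); at s = 0 only the constant terms survive, so T(0) = -6/8 = -3/4.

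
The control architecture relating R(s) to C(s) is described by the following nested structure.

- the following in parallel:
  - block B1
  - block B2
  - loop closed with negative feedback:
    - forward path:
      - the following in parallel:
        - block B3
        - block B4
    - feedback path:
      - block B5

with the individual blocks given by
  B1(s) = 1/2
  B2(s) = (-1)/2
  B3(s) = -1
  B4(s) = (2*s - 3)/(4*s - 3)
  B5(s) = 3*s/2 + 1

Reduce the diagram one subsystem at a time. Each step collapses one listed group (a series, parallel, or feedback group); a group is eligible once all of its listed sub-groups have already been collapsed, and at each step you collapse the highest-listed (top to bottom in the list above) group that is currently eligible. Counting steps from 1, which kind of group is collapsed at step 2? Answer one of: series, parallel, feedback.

[1] parallel reduction of B3, B4
[2] feedback reduction of (B3+B4), B5
[3] add B1, B2, [(B3+B4)/(1+(B3+B4)*B5)] (parallel)
At step 2 the group reduced is feedback.

Therefore the answer is feedback.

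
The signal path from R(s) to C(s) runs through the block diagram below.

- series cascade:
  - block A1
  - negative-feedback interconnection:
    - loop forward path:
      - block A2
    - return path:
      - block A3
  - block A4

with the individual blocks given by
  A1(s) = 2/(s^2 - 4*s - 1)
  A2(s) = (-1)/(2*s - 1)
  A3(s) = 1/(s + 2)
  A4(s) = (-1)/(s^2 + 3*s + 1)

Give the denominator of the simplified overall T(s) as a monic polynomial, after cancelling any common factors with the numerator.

Answer: s^6 + s^5/2 - 15*s^4 - 47*s^3/2 + 13*s^2/2 + 9*s + 3/2

Working:
Step 1 - feedback reduction of A2, A3 gives (-s - 2)/(2*s^2 + 3*s - 3)
Step 2 - reduce the series chain A1, [A2/(1+A2*A3)], A4 gives (2*s + 4)/(2*s^6 + s^5 - 30*s^4 - 47*s^3 + 13*s^2 + 18*s + 3)
That last expression is T(s), already simplified. Scaling its denominator by 1/2 (the reciprocal of the leading coefficient) yields the monic denominator.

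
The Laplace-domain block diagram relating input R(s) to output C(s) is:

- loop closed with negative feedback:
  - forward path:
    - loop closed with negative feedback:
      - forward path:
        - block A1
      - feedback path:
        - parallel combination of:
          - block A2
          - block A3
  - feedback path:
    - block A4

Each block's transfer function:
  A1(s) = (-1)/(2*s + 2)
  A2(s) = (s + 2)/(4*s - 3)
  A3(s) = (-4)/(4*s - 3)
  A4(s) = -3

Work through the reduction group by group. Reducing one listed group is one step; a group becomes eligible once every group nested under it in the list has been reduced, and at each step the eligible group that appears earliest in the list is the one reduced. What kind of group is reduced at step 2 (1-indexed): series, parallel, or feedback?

Reducing step by step:

1. combine A2, A3 in parallel
2. feedback reduction of A1, (A2+A3)
3. collapse the loop ([A1/(1+A1*(A2+A3))] forward, A4 return)
Step 2 collapses a feedback group.

Answer: feedback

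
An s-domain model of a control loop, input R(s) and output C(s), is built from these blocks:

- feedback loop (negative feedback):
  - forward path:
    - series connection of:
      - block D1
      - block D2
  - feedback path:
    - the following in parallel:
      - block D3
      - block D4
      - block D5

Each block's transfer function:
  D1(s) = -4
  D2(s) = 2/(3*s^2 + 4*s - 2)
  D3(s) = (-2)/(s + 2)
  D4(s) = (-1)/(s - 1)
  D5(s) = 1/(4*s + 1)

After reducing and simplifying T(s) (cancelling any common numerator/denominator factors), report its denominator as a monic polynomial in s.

(1) cascade D1, D2, giving (-8)/(3*s^2 + 4*s - 2)
(2) add D3, D4, D5 (parallel), giving (-11*s^2 - 2*s - 2)/(4*s^3 + 5*s^2 - 7*s - 2)
(3) reduce the feedback loop with forward (D1*D2) and return (D3+D4+D5), giving (-32*s^3 - 40*s^2 + 56*s + 16)/(12*s^5 + 31*s^4 - 9*s^3 + 44*s^2 + 22*s + 20)
That last expression is T(s), already simplified. Scaling its denominator by 1/12 (the reciprocal of the leading coefficient) yields the monic denominator.

Answer: s^5 + 31*s^4/12 - 3*s^3/4 + 11*s^2/3 + 11*s/6 + 5/3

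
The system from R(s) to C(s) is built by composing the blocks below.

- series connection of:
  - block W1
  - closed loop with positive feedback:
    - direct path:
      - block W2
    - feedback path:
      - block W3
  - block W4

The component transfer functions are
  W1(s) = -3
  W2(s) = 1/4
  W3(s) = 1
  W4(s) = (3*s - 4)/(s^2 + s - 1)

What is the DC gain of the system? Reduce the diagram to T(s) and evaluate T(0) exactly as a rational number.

[1] reduce the feedback loop with forward W2 and return W3, giving 1/3
[2] cascade W1, [W2/(1-W2*W3)], W4, giving (4 - 3*s)/(s^2 + s - 1)
That last expression is T(s); at s = 0 only the constant terms survive, so T(0) = 4/(-1) = -4.

Hence the answer: -4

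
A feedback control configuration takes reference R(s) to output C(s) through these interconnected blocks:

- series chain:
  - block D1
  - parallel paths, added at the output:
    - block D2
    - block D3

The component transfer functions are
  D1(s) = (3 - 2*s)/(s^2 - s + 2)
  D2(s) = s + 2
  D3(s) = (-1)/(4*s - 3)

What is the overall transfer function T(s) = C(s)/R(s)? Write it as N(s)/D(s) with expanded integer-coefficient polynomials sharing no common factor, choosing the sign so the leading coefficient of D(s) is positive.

[1] combine D2, D3 in parallel; result (4*s^2 + 5*s - 7)/(4*s - 3)
[2] combine D1, (D2+D3) in series - this is the overall T(s), already in the required normalized form

Therefore the answer is (-8*s^3 + 2*s^2 + 29*s - 21)/(4*s^3 - 7*s^2 + 11*s - 6).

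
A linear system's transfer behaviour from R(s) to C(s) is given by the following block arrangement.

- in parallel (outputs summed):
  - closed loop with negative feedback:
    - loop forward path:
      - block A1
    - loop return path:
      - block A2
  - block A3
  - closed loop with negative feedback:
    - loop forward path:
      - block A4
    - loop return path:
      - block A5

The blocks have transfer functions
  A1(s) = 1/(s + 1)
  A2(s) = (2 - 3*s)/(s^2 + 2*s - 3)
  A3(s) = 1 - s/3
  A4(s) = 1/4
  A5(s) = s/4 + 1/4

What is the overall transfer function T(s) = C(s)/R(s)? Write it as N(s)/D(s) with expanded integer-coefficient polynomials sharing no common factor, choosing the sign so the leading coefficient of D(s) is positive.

1. close the feedback loop around A1, A2: (s^2 + 2*s - 3)/(s^3 + 3*s^2 - 4*s - 1)
2. reduce the feedback loop with forward A4 and return A5: 4/(s + 17)
3. add [A1/(1+A1*A2)], A3, [A4/(1+A4*A5)] (parallel), giving the overall T(s)

Hence the answer: (-s^5 - 17*s^4 + 28*s^3 + 303*s^2 - 145*s - 216)/(3*s^4 + 60*s^3 + 141*s^2 - 207*s - 51)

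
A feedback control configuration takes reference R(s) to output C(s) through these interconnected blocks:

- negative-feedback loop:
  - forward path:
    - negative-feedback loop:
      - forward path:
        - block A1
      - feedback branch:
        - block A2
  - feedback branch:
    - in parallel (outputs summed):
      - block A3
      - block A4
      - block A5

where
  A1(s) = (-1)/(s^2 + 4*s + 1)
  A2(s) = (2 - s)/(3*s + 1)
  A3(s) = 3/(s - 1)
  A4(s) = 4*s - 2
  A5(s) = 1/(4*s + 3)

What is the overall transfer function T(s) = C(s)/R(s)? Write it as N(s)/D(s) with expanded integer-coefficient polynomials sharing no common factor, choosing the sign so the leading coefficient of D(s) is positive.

First reduce the diagram to T(s).

Step 1. feedback reduction of A1, A2, giving (-3*s - 1)/(3*s^3 + 13*s^2 + 8*s - 1)
Step 2. parallel reduction of A3, A4, A5, giving (16*s^3 - 12*s^2 + 3*s + 14)/(4*s^2 - s - 3)
Step 3. reduce the feedback loop with forward [A1/(1+A1*A2)] and return (A3+A4+A5); the result is T(s) itself (integer coefficients, no common factor, positive leading denominator coefficient)

Answer: (-12*s^3 - s^2 + 10*s + 3)/(12*s^5 + s^4 + 30*s^3 - 48*s^2 - 68*s - 11)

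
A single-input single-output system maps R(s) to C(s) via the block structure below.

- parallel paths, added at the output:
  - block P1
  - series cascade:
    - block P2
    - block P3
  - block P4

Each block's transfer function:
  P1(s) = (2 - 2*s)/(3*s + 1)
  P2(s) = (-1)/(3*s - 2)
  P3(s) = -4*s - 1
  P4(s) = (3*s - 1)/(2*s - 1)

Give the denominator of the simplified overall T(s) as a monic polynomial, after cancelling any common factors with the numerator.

Answer: s^3 - 5*s^2/6 - s/18 + 1/9

Working:
Step 1. series reduction of P2, P3, giving (4*s + 1)/(3*s - 2)
Step 2. reduce the parallel group P1, (P2*P3), P4, giving (39*s^3 + 10*s^2 - 26*s + 5)/(18*s^3 - 15*s^2 - s + 2)
Step 2 gives the fully reduced T(s), with no common factor left to cancel. The denominator's leading coefficient is 18, so divide each of its coefficients by 18 to get the monic form.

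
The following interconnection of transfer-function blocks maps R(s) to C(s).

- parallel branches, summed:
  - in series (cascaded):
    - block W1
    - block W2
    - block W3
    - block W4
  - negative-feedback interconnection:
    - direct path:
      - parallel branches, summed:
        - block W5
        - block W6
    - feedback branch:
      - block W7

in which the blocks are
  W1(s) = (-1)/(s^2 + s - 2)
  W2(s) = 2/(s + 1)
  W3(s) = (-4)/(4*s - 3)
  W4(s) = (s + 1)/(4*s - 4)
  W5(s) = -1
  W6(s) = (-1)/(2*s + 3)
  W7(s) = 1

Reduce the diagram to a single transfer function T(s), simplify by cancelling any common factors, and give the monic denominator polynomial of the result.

First reduce the diagram to T(s).

(1) combine W1, W2, W3, W4 in series; result 2/(4*s^4 - 3*s^3 - 12*s^2 + 17*s - 6)
(2) combine W5, W6 in parallel; result (-2*s - 4)/(2*s + 3)
(3) feedback reduction of (W5+W6), W7; result 2*s + 4
(4) parallel reduction of (W1*W2*W3*W4), [(W5+W6)/(1+(W5+W6)*W7)]; result (8*s^5 + 10*s^4 - 36*s^3 - 14*s^2 + 56*s - 22)/(4*s^4 - 3*s^3 - 12*s^2 + 17*s - 6)
That last expression is T(s), already simplified. Scaling its denominator by 1/4 (the reciprocal of the leading coefficient) yields the monic denominator.

Answer: s^4 - 3*s^3/4 - 3*s^2 + 17*s/4 - 3/2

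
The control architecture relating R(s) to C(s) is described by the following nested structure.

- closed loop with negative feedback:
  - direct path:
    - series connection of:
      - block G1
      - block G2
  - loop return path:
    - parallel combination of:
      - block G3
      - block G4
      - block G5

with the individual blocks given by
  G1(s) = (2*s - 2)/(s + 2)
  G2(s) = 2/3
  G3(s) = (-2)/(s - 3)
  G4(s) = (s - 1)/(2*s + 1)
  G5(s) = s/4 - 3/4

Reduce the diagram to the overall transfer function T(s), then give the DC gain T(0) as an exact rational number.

Step 1. cascade G1, G2 gives (4*s - 4)/(3*s + 6)
Step 2. combine G3, G4, G5 in parallel gives (2*s^3 - 7*s^2 - 20*s + 13)/(8*s^2 - 20*s - 12)
Step 3. feedback reduction of (G1*G2), (G3+G4+G5) gives (8*s^3 - 28*s^2 + 8*s + 12)/(2*s^4 - 3*s^3 - 16*s^2 - 6*s - 31)
That last expression is T(s); at s = 0 only the constant terms survive, so T(0) = 12/(-31) = -12/31.

Therefore the answer is -12/31.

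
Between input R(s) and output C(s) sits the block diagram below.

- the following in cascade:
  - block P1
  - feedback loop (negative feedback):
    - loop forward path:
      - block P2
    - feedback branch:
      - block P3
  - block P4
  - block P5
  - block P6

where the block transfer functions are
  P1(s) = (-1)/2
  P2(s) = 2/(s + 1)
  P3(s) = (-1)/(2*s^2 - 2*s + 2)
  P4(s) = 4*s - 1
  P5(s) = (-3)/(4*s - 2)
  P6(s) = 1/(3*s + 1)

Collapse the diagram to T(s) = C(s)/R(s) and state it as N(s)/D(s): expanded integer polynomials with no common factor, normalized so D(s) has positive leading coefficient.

[1] feedback reduction of P2, P3 = (2*s^2 - 2*s + 2)/s^3
[2] cascade P1, [P2/(1+P2*P3)], P4, P5, P6, giving the overall T(s)

Final answer: (12*s^3 - 15*s^2 + 15*s - 3)/(12*s^5 - 2*s^4 - 2*s^3)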